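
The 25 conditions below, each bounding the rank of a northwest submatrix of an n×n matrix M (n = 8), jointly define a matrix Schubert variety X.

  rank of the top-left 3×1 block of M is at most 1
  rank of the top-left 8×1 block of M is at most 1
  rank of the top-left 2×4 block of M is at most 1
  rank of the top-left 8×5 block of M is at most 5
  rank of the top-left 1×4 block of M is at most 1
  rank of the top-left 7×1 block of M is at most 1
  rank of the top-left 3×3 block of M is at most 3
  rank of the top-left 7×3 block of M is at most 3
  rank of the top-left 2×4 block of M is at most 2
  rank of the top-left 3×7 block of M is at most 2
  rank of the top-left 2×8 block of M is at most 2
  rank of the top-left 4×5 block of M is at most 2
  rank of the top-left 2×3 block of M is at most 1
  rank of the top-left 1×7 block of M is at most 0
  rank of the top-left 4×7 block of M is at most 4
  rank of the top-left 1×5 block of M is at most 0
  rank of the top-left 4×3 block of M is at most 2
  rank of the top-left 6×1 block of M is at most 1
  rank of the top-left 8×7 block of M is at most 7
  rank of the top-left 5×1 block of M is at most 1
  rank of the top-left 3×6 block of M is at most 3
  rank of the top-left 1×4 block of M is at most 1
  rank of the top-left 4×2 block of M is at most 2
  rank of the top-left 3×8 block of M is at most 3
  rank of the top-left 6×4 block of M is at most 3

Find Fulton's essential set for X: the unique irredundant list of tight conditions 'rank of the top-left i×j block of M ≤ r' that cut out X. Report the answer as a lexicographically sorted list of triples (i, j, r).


Propagating the 25 rank bounds to every northwest block:

  R[1]: 0  0  0  0  0  0  0  1
  R[2]: 1  1  1  1  1  1  1  2
  R[3]: 1  2  2  2  2  2  2  3
  R[4]: 1  2  2  2  2  3  3  4
  R[5]: 1  2  3  3  3  4  4  5
  R[6]: 1  2  3  3  4  5  5  6
  R[7]: 1  2  3  4  5  6  6  7
  R[8]: 1  2  3  4  5  6  7  8

reading off 1-entries of Δ²R: w = (8, 1, 2, 6, 3, 5, 4, 7).

|D(w)|=11, |Ess(w)|=3:

[(1, 7, 0), (4, 5, 2), (6, 4, 3)]


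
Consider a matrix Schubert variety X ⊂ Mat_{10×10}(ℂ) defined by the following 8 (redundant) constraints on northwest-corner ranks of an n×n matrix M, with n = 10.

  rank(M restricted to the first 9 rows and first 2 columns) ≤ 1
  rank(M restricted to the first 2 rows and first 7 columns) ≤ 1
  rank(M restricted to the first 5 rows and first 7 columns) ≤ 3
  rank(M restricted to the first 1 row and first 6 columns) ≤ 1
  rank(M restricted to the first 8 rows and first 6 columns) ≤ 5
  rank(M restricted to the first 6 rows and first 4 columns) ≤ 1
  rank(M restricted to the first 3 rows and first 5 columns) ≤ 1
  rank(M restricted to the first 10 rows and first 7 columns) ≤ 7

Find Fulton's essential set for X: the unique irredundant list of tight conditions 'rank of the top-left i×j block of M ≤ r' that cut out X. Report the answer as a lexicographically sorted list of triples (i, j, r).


Propagating the 8 rank bounds to every northwest block:

  i=1: 1 | 1 | 1 | 1 | 1 | 1 | 1 | 1 | 1 | 1
  i=2: 1 | 1 | 1 | 1 | 1 | 1 | 1 | 2 | 2 | 2
  i=3: 1 | 1 | 1 | 1 | 1 | 2 | 2 | 3 | 3 | 3
  i=4: 1 | 1 | 1 | 1 | 2 | 3 | 3 | 4 | 4 | 4
  i=5: 1 | 1 | 1 | 1 | 2 | 3 | 3 | 4 | 5 | 5
  i=6: 1 | 1 | 1 | 1 | 2 | 3 | 4 | 5 | 6 | 6
  i=7: 1 | 1 | 2 | 2 | 3 | 4 | 5 | 6 | 7 | 7
  i=8: 1 | 1 | 2 | 3 | 4 | 5 | 6 | 7 | 8 | 8
  i=9: 1 | 1 | 2 | 3 | 4 | 5 | 6 | 7 | 8 | 9
  i=10: 1 | 2 | 3 | 4 | 5 | 6 | 7 | 8 | 9 | 10

so w = (1, 8, 6, 5, 9, 7, 3, 4, 10, 2).

Fulton essential set (5 of the 23 Rothe cells):

[(2, 7, 1), (3, 5, 1), (5, 7, 3), (6, 4, 1), (9, 2, 1)]


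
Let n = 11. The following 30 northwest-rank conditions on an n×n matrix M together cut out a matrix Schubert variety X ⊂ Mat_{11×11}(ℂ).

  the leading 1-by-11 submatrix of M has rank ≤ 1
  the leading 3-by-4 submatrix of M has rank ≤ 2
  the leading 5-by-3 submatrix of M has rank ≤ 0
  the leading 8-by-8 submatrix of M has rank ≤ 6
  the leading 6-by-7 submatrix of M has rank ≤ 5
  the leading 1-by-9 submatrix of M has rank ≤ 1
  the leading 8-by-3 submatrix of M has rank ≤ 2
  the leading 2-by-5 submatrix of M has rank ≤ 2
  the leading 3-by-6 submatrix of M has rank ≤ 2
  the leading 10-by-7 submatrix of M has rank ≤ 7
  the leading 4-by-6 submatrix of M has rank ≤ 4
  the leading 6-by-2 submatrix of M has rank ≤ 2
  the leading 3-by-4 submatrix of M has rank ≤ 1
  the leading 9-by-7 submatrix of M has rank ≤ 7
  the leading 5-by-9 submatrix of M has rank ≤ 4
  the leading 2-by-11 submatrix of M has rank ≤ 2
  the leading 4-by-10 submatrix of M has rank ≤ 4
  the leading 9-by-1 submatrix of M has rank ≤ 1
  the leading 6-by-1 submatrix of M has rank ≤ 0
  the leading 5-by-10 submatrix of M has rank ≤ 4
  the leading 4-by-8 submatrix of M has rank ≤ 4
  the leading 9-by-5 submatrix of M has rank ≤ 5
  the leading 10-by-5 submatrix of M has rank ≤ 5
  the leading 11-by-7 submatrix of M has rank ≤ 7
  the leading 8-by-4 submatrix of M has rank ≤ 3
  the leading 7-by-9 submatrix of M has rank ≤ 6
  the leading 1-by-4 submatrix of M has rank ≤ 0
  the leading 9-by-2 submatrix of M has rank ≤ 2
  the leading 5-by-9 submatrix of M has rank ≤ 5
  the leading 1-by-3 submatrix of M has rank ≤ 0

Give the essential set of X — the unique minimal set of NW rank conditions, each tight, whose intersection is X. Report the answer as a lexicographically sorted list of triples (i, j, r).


Recovering R(i,j) via the rank-extension bound from the 30 conditions:

  0, 0, 0, 0, 1, 1, 1, 1, 1, 1, 1
  0, 0, 0, 1, 2, 2, 2, 2, 2, 2, 2
  0, 0, 0, 1, 2, 2, 3, 3, 3, 3, 3
  0, 0, 0, 1, 2, 3, 4, 4, 4, 4, 4
  0, 0, 0, 1, 2, 3, 4, 4, 4, 4, 5
  0, 1, 1, 2, 3, 4, 5, 5, 5, 5, 6
  1, 2, 2, 3, 4, 5, 6, 6, 6, 6, 7
  1, 2, 2, 3, 4, 5, 6, 6, 7, 7, 8
  1, 2, 3, 4, 5, 6, 7, 7, 8, 8, 9
  1, 2, 3, 4, 5, 6, 7, 8, 9, 9, 10
  1, 2, 3, 4, 5, 6, 7, 8, 9, 10, 11

the unique w with this rank table is (5, 4, 7, 6, 11, 2, 1, 9, 3, 8, 10).

Fulton essential set (7 of the 23 Rothe cells):

[(1, 4, 0), (3, 6, 2), (5, 3, 0), (5, 10, 4), (6, 1, 0), (8, 3, 2), (8, 8, 6)]


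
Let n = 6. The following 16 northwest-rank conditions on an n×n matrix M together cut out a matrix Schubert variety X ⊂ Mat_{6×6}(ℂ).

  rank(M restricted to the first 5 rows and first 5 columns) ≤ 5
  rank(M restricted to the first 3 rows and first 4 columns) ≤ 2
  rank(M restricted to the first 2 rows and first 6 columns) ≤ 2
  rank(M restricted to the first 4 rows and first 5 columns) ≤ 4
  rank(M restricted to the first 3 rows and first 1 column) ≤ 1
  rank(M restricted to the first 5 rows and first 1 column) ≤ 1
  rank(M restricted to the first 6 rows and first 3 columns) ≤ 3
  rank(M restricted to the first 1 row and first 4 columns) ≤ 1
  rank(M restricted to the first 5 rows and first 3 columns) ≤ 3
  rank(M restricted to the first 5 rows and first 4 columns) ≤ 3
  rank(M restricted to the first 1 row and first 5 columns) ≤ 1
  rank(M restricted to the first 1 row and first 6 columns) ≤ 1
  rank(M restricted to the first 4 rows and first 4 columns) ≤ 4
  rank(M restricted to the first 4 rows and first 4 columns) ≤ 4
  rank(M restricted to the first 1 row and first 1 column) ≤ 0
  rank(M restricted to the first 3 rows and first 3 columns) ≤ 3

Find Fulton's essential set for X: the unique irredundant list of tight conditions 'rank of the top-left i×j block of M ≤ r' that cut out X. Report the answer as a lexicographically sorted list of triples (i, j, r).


Recovering R(i,j) via the rank-extension bound from the 16 conditions:

  0, 1, 1, 1, 1, 1
  1, 2, 2, 2, 2, 2
  1, 2, 2, 2, 3, 3
  1, 2, 3, 3, 4, 4
  1, 2, 3, 3, 4, 5
  1, 2, 3, 4, 5, 6

so w = (2, 1, 5, 3, 6, 4).

D(w) has 4 cells with 3 SE-corners; essential set:

[(1, 1, 0), (3, 4, 2), (5, 4, 3)]


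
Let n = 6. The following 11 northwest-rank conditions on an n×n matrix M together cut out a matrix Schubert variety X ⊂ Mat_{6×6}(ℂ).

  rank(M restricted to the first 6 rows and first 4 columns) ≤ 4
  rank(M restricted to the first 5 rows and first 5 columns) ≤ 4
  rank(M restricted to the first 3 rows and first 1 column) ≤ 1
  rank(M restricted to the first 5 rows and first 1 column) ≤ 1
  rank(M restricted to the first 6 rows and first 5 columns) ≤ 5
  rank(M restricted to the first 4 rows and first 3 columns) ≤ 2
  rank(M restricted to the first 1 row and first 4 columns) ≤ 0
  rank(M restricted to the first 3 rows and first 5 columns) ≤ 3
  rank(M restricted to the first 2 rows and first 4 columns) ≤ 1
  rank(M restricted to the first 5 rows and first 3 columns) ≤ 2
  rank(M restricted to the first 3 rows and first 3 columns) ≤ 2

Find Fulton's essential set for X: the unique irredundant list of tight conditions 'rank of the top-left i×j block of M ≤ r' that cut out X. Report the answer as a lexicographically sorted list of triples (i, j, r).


The tightest implied rank at each (i,j), from the 11 conditions:

  i=1: 0 0 0 0 1 1
  i=2: 1 1 1 1 2 2
  i=3: 1 2 2 2 3 3
  i=4: 1 2 2 3 4 4
  i=5: 1 2 2 3 4 5
  i=6: 1 2 3 4 5 6

reading off 1-entries of Δ²R: w = (5, 1, 2, 4, 6, 3).

Fulton essential set (2 of the 6 Rothe cells):

[(1, 4, 0), (5, 3, 2)]


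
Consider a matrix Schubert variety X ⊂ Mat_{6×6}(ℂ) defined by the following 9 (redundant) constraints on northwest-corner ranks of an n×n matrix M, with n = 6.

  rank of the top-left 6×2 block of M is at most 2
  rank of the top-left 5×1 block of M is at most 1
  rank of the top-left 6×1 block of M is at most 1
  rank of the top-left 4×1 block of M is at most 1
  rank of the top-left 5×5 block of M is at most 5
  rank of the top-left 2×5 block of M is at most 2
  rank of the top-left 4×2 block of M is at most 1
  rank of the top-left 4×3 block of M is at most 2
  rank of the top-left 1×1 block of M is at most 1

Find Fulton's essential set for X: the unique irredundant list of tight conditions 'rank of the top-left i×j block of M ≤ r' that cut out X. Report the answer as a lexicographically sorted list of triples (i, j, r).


Propagating the 9 rank bounds to every northwest block:

  row 1: 1 1 1 1 1 1
  row 2: 1 1 2 2 2 2
  row 3: 1 1 2 3 3 3
  row 4: 1 1 2 3 4 4
  row 5: 1 2 3 4 5 5
  row 6: 1 2 3 4 5 6

second differences of R give the permutation w = (1, 3, 4, 5, 2, 6).

|D(w)|=3, |Ess(w)|=1:

[(4, 2, 1)]


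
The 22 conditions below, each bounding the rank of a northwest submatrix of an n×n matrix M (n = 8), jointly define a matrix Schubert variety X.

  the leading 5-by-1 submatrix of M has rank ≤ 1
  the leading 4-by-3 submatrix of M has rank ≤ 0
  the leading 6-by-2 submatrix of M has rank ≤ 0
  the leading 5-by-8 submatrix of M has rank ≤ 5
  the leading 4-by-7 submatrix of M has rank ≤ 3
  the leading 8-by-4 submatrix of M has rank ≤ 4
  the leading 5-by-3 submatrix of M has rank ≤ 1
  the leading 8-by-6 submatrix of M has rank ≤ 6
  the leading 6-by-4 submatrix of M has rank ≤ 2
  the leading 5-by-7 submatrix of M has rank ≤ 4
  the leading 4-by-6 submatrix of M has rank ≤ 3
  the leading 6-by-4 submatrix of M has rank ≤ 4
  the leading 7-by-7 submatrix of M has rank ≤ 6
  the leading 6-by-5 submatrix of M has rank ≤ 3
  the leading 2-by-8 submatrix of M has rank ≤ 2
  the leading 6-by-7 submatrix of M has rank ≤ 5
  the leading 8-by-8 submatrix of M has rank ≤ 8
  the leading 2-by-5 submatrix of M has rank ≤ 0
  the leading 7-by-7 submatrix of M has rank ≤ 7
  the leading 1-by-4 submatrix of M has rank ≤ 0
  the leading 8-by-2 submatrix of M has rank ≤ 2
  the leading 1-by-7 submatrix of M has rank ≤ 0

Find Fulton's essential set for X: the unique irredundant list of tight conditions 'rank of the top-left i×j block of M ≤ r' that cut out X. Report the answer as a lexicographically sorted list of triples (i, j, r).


Reconstructing r_w from the 22 given conditions:

  i=1: 0, 0, 0, 0, 0, 0, 0, 1
  i=2: 0, 0, 0, 0, 0, 1, 1, 2
  i=3: 0, 0, 0, 1, 1, 2, 2, 3
  i=4: 0, 0, 0, 1, 2, 3, 3, 4
  i=5: 0, 0, 1, 2, 3, 4, 4, 5
  i=6: 0, 0, 1, 2, 3, 4, 5, 6
  i=7: 1, 1, 2, 3, 4, 5, 6, 7
  i=8: 1, 2, 3, 4, 5, 6, 7, 8

reading off 1-entries of Δ²R: w = (8, 6, 4, 5, 3, 7, 1, 2).

4 SE-corners of the 22-cell Rothe diagram give Ess(w):

[(1, 7, 0), (2, 5, 0), (4, 3, 0), (6, 2, 0)]


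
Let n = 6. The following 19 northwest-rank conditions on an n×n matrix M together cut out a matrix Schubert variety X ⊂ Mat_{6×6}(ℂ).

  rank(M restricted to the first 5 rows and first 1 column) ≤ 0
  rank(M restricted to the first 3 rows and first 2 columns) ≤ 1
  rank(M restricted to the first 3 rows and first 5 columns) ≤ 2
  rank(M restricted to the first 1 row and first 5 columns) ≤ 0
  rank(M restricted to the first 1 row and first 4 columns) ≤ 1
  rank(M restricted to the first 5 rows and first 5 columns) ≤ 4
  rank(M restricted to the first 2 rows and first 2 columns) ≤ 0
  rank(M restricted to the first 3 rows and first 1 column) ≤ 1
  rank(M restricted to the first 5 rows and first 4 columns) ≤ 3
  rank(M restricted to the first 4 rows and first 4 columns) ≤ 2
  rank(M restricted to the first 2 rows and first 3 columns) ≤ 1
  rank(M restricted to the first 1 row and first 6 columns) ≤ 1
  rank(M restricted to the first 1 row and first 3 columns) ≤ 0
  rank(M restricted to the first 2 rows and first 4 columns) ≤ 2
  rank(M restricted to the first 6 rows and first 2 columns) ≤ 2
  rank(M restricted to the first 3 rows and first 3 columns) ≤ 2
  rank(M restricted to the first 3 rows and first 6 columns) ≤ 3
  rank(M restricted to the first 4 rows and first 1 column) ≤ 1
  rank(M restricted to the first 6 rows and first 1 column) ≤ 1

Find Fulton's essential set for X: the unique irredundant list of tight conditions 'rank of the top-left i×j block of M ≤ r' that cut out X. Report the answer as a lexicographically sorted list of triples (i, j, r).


Computing R[i][j] = min implied NW-rank bound (n=6, 19 conditions):

  row 1: 0, 0, 0, 0, 0, 1
  row 2: 0, 0, 1, 1, 1, 2
  row 3: 0, 1, 2, 2, 2, 3
  row 4: 0, 1, 2, 2, 3, 4
  row 5: 0, 1, 2, 3, 4, 5
  row 6: 1, 2, 3, 4, 5, 6

reading off 1-entries of Δ²R: w = (6, 3, 2, 5, 4, 1).

D(w) has 11 cells with 4 SE-corners; essential set:

[(1, 5, 0), (2, 2, 0), (4, 4, 2), (5, 1, 0)]


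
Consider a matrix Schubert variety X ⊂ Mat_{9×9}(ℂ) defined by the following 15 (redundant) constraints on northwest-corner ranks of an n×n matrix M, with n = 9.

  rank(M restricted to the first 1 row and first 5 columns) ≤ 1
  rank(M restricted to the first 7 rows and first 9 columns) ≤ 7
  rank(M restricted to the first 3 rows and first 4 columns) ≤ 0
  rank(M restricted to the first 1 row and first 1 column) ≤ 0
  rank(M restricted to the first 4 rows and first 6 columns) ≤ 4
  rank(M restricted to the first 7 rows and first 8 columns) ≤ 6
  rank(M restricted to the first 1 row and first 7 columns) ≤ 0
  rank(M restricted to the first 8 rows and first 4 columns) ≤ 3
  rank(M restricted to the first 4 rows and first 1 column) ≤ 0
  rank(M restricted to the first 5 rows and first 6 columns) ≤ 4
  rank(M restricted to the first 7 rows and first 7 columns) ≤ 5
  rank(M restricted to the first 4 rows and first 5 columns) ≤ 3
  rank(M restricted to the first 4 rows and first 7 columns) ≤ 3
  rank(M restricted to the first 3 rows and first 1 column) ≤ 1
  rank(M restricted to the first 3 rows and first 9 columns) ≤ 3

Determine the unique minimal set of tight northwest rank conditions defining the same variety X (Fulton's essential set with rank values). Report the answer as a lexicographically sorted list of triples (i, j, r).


Recovering R(i,j) via the rank-extension bound from the 15 conditions:

  0, 0, 0, 0, 0, 0, 0, 1, 1
  0, 0, 0, 0, 1, 1, 1, 2, 2
  0, 0, 0, 0, 1, 2, 2, 3, 3
  0, 1, 1, 1, 2, 3, 3, 4, 4
  1, 2, 2, 2, 3, 4, 4, 5, 5
  1, 2, 3, 3, 4, 5, 5, 6, 6
  1, 2, 3, 3, 4, 5, 5, 6, 7
  1, 2, 3, 3, 4, 5, 6, 7, 8
  1, 2, 3, 4, 5, 6, 7, 8, 9

second differences of R give the permutation w = (8, 5, 6, 2, 1, 3, 9, 7, 4).

Fulton essential set (5 of the 19 Rothe cells):

[(1, 7, 0), (3, 4, 0), (4, 1, 0), (7, 7, 5), (8, 4, 3)]


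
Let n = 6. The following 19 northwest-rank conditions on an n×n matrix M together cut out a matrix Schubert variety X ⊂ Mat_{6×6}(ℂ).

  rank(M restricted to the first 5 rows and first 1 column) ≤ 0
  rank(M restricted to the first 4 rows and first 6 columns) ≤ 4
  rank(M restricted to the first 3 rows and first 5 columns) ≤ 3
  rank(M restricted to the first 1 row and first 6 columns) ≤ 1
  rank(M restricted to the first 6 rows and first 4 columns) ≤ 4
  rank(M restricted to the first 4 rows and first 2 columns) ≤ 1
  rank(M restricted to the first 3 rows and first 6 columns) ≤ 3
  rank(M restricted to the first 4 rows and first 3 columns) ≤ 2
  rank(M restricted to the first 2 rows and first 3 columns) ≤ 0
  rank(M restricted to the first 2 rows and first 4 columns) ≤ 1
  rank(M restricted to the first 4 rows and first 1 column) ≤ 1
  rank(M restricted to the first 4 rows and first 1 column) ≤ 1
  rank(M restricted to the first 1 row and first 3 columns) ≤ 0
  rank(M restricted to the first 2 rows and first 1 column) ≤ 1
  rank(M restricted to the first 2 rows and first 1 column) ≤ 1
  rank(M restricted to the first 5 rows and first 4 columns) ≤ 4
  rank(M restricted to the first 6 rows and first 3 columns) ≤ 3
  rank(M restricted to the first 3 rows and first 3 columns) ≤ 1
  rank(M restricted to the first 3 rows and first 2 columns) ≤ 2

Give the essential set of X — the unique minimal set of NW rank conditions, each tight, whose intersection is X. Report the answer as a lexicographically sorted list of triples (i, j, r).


The tightest implied rank at each (i,j), from the 19 conditions:

  0, 0, 0, 1, 1, 1
  0, 0, 0, 1, 2, 2
  0, 1, 1, 2, 3, 3
  0, 1, 2, 3, 4, 4
  0, 1, 2, 3, 4, 5
  1, 2, 3, 4, 5, 6

so w = (4, 5, 2, 3, 6, 1).

Rothe diagram D(w) (9 cells), 2 SE-corners (essential conditions):

[(2, 3, 0), (5, 1, 0)]


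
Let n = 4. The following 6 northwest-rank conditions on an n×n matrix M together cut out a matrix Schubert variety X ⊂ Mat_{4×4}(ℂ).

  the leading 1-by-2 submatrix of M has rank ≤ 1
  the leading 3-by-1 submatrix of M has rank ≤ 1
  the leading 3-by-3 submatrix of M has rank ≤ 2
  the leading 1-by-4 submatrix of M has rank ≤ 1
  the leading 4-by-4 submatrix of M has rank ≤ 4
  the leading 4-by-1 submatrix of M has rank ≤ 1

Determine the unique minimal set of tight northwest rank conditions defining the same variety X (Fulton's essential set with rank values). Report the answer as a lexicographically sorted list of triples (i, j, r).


Rank table r_w(4×4) implied by the 6 constraints:

  R[1]: 1 1 1 1
  R[2]: 1 2 2 2
  R[3]: 1 2 2 3
  R[4]: 1 2 3 4

second differences of R give the permutation w = (1, 2, 4, 3).

Rothe diagram D(w) (1 cell), 1 SE-corner (essential condition):

[(3, 3, 2)]


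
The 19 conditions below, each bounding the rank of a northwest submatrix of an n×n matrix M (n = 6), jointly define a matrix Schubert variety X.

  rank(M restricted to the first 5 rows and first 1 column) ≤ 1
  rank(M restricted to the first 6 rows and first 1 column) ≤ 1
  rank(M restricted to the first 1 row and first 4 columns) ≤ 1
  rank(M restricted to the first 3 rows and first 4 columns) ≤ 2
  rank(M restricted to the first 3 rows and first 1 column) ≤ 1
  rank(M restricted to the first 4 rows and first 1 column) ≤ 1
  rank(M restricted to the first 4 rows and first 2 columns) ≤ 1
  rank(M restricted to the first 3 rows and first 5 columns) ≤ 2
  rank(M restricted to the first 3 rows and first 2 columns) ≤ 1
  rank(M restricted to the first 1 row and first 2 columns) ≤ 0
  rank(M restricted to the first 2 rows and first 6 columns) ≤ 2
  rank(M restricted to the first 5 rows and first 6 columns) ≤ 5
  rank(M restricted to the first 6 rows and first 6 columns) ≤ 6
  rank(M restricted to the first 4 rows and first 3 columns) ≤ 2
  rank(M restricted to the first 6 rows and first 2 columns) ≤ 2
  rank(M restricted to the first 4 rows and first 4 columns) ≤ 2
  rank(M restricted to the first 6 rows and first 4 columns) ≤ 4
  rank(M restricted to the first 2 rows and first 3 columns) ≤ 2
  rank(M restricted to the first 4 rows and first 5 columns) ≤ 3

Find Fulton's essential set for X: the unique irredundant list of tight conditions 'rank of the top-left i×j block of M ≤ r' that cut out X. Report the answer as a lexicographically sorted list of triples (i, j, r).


Rank table r_w(6×6) implied by the 19 constraints:

  0 | 0 | 1 | 1 | 1 | 1
  1 | 1 | 2 | 2 | 2 | 2
  1 | 1 | 2 | 2 | 2 | 3
  1 | 1 | 2 | 2 | 3 | 4
  1 | 2 | 3 | 3 | 4 | 5
  1 | 2 | 3 | 4 | 5 | 6

giving w = (3, 1, 6, 5, 2, 4) via Δ²R.

4 SE-corners of the 7-cell Rothe diagram give Ess(w):

[(1, 2, 0), (3, 5, 2), (4, 2, 1), (4, 4, 2)]


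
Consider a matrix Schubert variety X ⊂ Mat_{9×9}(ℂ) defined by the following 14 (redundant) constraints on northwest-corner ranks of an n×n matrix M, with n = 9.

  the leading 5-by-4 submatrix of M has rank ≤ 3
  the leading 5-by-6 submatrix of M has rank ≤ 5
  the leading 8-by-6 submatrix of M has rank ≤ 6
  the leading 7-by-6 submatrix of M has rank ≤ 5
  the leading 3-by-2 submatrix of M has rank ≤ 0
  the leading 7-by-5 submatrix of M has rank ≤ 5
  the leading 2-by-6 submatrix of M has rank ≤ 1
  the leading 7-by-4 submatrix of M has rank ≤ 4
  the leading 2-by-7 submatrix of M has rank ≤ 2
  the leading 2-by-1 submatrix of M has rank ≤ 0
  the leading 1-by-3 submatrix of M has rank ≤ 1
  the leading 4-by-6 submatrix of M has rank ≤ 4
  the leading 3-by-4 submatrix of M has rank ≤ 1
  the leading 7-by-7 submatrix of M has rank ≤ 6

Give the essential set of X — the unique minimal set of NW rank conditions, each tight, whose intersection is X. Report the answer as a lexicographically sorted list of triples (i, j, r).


The tightest implied rank at each (i,j), from the 14 conditions:

  R[1]: 0 | 0 | 1 | 1 | 1 | 1 | 1 | 1 | 1
  R[2]: 0 | 0 | 1 | 1 | 1 | 1 | 2 | 2 | 2
  R[3]: 0 | 0 | 1 | 1 | 2 | 2 | 3 | 3 | 3
  R[4]: 1 | 1 | 2 | 2 | 3 | 3 | 4 | 4 | 4
  R[5]: 1 | 2 | 3 | 3 | 4 | 4 | 5 | 5 | 5
  R[6]: 1 | 2 | 3 | 4 | 5 | 5 | 6 | 6 | 6
  R[7]: 1 | 2 | 3 | 4 | 5 | 5 | 6 | 7 | 7
  R[8]: 1 | 2 | 3 | 4 | 5 | 6 | 7 | 8 | 8
  R[9]: 1 | 2 | 3 | 4 | 5 | 6 | 7 | 8 | 9

reading off 1-entries of Δ²R: w = (3, 7, 5, 1, 2, 4, 8, 6, 9).

ℓ(w)=11; the 4 essential cells (i,j,r):

[(2, 6, 1), (3, 2, 0), (3, 4, 1), (7, 6, 5)]


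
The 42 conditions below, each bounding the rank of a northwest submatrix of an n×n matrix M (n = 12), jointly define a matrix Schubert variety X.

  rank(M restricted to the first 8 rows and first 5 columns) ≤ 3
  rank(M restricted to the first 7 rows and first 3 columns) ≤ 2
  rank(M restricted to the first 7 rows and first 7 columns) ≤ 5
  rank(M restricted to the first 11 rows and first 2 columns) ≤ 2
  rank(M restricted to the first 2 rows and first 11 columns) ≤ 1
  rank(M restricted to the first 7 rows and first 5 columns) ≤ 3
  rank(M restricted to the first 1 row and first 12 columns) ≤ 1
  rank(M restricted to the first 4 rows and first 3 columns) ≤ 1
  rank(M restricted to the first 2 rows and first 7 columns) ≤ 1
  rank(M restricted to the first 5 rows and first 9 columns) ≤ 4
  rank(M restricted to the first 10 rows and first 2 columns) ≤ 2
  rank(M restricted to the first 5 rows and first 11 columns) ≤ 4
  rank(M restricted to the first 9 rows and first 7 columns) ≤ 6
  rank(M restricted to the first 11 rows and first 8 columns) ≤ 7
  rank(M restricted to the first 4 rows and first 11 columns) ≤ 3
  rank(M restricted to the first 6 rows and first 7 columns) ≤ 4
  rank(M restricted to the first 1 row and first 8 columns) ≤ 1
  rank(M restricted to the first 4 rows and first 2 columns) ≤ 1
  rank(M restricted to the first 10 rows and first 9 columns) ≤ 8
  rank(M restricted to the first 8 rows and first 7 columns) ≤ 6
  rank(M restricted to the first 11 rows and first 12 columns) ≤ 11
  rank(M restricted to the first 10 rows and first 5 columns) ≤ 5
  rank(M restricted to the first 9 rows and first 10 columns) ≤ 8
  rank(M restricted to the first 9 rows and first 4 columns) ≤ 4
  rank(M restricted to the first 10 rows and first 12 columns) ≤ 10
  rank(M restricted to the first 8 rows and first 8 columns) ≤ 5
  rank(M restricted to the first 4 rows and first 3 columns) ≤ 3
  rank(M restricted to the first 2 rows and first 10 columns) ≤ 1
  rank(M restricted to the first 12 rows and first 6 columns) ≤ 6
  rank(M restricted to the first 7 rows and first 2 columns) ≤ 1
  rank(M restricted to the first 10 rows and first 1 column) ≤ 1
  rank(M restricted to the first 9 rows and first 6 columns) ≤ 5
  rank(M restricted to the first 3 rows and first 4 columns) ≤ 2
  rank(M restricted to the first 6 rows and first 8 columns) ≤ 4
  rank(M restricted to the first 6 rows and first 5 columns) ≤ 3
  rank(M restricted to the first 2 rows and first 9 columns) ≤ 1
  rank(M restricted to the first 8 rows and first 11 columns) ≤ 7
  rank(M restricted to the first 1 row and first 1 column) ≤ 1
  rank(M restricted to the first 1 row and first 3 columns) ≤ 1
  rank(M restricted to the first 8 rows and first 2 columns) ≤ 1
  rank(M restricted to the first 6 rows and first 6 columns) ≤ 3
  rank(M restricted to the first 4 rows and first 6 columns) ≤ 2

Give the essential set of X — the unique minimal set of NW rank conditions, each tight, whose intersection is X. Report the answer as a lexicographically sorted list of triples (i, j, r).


The tightest implied rank at each (i,j), from the 42 conditions:

  1  1  1  1  1  1  1  1  1  1  1  1
  1  1  1  1  1  1  1  1  1  1  1  2
  1  1  1  2  2  2  2  2  2  2  2  3
  1  1  1  2  2  2  3  3  3  3  3  4
  1  1  2  3  3  3  4  4  4  4  4  5
  1  1  2  3  3  3  4  4  5  5  5  6
  1  1  2  3  3  4  5  5  6  6  6  7
  1  1  2  3  3  4  5  5  6  7  7  8
  1  2  3  4  4  5  6  6  7  8  8  9
  1  2  3  4  5  6  7  7  8  9  9  10
  1  2  3  4  5  6  7  7  8  9  10  11
  1  2  3  4  5  6  7  8  9  10  11  12

reading off 1-entries of Δ²R: w = (1, 12, 4, 7, 3, 9, 6, 10, 2, 5, 11, 8).

Fulton essential set (9 of the 27 Rothe cells):

[(2, 11, 1), (4, 3, 1), (4, 6, 2), (6, 6, 3), (6, 8, 4), (8, 2, 1), (8, 5, 3), (8, 8, 5), (11, 8, 7)]


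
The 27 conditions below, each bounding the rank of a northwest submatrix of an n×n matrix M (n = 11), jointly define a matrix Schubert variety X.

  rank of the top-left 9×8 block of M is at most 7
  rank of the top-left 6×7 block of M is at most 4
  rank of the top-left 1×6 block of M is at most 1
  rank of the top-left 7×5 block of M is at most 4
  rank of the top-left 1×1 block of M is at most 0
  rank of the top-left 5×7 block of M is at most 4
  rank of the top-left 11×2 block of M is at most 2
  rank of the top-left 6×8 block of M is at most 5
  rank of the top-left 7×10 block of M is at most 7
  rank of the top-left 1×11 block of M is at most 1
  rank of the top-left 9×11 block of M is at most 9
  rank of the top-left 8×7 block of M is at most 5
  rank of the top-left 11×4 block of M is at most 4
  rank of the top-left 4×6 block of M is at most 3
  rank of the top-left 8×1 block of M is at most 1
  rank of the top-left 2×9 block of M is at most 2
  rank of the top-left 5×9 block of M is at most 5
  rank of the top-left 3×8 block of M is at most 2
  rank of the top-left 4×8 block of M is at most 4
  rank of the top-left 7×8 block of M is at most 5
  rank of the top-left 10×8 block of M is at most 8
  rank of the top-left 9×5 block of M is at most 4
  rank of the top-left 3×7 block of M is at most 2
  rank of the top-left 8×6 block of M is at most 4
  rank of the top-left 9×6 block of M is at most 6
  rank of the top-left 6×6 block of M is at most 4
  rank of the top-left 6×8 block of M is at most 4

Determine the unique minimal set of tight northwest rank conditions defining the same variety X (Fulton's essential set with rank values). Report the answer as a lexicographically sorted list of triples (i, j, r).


The tightest implied rank at each (i,j), from the 27 conditions:

  i=1: 0 | 1 | 1 | 1 | 1 | 1 | 1 | 1 | 1 | 1 | 1
  i=2: 1 | 2 | 2 | 2 | 2 | 2 | 2 | 2 | 2 | 2 | 2
  i=3: 1 | 2 | 2 | 2 | 2 | 2 | 2 | 2 | 3 | 3 | 3
  i=4: 1 | 2 | 3 | 3 | 3 | 3 | 3 | 3 | 4 | 4 | 4
  i=5: 1 | 2 | 3 | 4 | 4 | 4 | 4 | 4 | 5 | 5 | 5
  i=6: 1 | 2 | 3 | 4 | 4 | 4 | 4 | 4 | 5 | 6 | 6
  i=7: 1 | 2 | 3 | 4 | 4 | 4 | 5 | 5 | 6 | 7 | 7
  i=8: 1 | 2 | 3 | 4 | 4 | 4 | 5 | 6 | 7 | 8 | 8
  i=9: 1 | 2 | 3 | 4 | 4 | 5 | 6 | 7 | 8 | 9 | 9
  i=10: 1 | 2 | 3 | 4 | 5 | 6 | 7 | 8 | 9 | 10 | 10
  i=11: 1 | 2 | 3 | 4 | 5 | 6 | 7 | 8 | 9 | 10 | 11

the unique w with this rank table is (2, 1, 9, 3, 4, 10, 7, 8, 6, 5, 11).

|D(w)|=16, |Ess(w)|=5:

[(1, 1, 0), (3, 8, 2), (6, 8, 4), (8, 6, 4), (9, 5, 4)]


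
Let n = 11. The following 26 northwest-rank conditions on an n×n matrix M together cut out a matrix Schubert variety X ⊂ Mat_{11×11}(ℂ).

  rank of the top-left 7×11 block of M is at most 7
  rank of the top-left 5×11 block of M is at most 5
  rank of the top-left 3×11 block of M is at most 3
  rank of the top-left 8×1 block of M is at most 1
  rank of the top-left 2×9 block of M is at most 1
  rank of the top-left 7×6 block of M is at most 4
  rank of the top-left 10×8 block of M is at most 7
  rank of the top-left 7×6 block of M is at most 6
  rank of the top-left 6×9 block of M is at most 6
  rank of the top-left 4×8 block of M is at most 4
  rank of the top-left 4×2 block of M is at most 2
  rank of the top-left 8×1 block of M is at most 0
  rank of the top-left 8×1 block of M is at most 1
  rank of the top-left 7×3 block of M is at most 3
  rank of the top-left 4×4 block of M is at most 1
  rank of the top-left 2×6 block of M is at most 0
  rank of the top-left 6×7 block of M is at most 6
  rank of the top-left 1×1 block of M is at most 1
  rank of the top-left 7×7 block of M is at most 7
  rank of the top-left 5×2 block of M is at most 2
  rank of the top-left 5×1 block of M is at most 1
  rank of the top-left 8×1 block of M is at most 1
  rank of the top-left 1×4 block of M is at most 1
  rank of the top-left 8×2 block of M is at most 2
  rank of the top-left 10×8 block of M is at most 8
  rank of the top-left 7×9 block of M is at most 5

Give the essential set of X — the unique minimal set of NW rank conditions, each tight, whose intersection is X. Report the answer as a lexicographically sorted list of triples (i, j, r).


Computing R[i][j] = min implied NW-rank bound (n=11, 26 conditions):

  0 | 0 | 0 | 0 | 0 | 0 | 1 | 1 | 1 | 1 | 1
  0 | 0 | 0 | 0 | 0 | 0 | 1 | 1 | 1 | 2 | 2
  0 | 1 | 1 | 1 | 1 | 1 | 2 | 2 | 2 | 3 | 3
  0 | 1 | 1 | 1 | 2 | 2 | 3 | 3 | 3 | 4 | 4
  0 | 1 | 2 | 2 | 3 | 3 | 4 | 4 | 4 | 5 | 5
  0 | 1 | 2 | 3 | 4 | 4 | 5 | 5 | 5 | 6 | 6
  0 | 1 | 2 | 3 | 4 | 4 | 5 | 5 | 5 | 6 | 7
  0 | 1 | 2 | 3 | 4 | 5 | 6 | 6 | 6 | 7 | 8
  1 | 2 | 3 | 4 | 5 | 6 | 7 | 7 | 7 | 8 | 9
  1 | 2 | 3 | 4 | 5 | 6 | 7 | 7 | 8 | 9 | 10
  1 | 2 | 3 | 4 | 5 | 6 | 7 | 8 | 9 | 10 | 11

the unique w with this rank table is (7, 10, 2, 5, 3, 4, 11, 6, 1, 9, 8).

D(w) has 26 cells with 7 SE-corners; essential set:

[(2, 6, 0), (2, 9, 1), (4, 4, 1), (7, 6, 4), (7, 9, 5), (8, 1, 0), (10, 8, 7)]


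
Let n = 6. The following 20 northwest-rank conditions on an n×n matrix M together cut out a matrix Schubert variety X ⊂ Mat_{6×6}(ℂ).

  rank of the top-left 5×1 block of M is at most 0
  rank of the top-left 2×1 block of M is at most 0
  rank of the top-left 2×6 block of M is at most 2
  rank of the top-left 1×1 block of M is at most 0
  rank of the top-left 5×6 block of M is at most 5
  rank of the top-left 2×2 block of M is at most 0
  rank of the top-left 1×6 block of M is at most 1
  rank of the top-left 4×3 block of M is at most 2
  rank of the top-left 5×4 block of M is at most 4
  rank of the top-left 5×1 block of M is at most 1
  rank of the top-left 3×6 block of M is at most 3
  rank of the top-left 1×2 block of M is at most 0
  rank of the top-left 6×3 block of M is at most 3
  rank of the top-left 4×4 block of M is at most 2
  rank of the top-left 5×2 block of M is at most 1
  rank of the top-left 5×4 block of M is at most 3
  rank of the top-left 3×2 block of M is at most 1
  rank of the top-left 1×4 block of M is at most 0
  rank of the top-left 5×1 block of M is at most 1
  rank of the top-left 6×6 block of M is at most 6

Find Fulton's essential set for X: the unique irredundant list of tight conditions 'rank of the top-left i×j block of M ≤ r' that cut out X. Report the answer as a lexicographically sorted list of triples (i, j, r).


Reconstructing r_w from the 20 given conditions:

  R[1]: 0, 0, 0, 0, 1, 1
  R[2]: 0, 0, 1, 1, 2, 2
  R[3]: 0, 1, 2, 2, 3, 3
  R[4]: 0, 1, 2, 2, 3, 4
  R[5]: 0, 1, 2, 3, 4, 5
  R[6]: 1, 2, 3, 4, 5, 6

second differences of R give the permutation w = (5, 3, 2, 6, 4, 1).

4 SE-corners of the 10-cell Rothe diagram give Ess(w):

[(1, 4, 0), (2, 2, 0), (4, 4, 2), (5, 1, 0)]


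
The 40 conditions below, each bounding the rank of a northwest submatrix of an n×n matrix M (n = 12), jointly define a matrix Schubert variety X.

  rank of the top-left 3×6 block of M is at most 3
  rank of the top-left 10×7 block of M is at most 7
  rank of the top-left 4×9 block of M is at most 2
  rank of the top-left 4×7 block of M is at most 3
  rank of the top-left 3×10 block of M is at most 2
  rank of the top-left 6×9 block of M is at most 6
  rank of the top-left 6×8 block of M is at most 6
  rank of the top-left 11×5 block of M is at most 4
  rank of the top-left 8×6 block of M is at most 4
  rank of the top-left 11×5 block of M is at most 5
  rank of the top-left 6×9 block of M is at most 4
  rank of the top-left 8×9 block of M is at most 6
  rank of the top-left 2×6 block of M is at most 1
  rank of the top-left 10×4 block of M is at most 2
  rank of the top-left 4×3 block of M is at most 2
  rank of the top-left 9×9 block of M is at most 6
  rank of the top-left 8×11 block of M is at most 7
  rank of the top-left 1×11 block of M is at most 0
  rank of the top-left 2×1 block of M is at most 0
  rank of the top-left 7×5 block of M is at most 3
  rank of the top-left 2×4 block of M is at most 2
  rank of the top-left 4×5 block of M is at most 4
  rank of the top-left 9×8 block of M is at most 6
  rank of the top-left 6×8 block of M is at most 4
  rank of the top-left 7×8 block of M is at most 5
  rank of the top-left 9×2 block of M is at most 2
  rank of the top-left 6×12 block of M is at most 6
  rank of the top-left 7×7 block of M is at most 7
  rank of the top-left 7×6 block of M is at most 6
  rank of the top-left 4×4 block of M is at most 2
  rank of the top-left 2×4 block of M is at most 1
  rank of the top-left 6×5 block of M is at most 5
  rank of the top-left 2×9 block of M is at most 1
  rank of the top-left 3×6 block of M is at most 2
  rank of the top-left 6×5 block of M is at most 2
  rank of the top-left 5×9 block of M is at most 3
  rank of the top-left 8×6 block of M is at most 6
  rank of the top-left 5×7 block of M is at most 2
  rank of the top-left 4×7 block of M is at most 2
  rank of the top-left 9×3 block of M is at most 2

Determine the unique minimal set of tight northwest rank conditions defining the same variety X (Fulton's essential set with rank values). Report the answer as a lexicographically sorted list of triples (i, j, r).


The tightest implied rank at each (i,j), from the 40 conditions:

  0 0 0 0 0 0 0 0 0 0 0 1
  0 1 1 1 1 1 1 1 1 1 1 2
  1 2 2 2 2 2 2 2 2 2 2 3
  1 2 2 2 2 2 2 2 2 3 3 4
  1 2 2 2 2 2 2 3 3 4 4 5
  1 2 2 2 2 3 3 4 4 5 5 6
  1 2 2 2 3 4 4 5 5 6 6 7
  1 2 2 2 3 4 5 6 6 7 7 8
  1 2 2 2 3 4 5 6 6 7 8 9
  1 2 2 2 3 4 5 6 7 8 9 10
  1 2 3 3 4 5 6 7 8 9 10 11
  1 2 3 4 5 6 7 8 9 10 11 12

giving w = (12, 2, 1, 10, 8, 6, 5, 7, 11, 9, 3, 4) via Δ²R.

7 SE-corners of the 36-cell Rothe diagram give Ess(w):

[(1, 11, 0), (2, 1, 0), (4, 9, 2), (5, 7, 2), (6, 5, 2), (9, 9, 6), (10, 4, 2)]


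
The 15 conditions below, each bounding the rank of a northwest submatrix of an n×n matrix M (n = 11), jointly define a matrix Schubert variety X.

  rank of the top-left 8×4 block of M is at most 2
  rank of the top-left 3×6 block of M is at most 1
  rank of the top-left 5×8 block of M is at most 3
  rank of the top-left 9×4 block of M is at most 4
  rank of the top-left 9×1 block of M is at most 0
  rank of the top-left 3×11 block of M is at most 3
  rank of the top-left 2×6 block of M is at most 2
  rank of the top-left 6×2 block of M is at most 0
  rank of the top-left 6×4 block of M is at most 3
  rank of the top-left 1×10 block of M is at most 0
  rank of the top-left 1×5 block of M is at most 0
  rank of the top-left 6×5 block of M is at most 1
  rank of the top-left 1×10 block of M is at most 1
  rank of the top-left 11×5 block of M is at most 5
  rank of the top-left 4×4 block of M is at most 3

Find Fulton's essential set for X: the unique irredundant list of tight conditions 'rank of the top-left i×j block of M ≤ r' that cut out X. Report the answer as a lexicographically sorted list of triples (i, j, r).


Reconstructing r_w from the 15 given conditions:

  0 0 0 0 0 0 0 0 0 0 1
  0 0 1 1 1 1 1 1 1 1 2
  0 0 1 1 1 1 2 2 2 2 3
  0 0 1 1 1 2 3 3 3 3 4
  0 0 1 1 1 2 3 3 4 4 5
  0 0 1 1 1 2 3 4 5 5 6
  0 1 2 2 2 3 4 5 6 6 7
  0 1 2 2 3 4 5 6 7 7 8
  0 1 2 3 4 5 6 7 8 8 9
  1 2 3 4 5 6 7 8 9 9 10
  1 2 3 4 5 6 7 8 9 10 11

giving w = (11, 3, 7, 6, 9, 8, 2, 5, 4, 1, 10) via Δ²R.

D(w) has 34 cells with 7 SE-corners; essential set:

[(1, 10, 0), (3, 6, 1), (5, 8, 3), (6, 2, 0), (6, 5, 1), (8, 4, 2), (9, 1, 0)]


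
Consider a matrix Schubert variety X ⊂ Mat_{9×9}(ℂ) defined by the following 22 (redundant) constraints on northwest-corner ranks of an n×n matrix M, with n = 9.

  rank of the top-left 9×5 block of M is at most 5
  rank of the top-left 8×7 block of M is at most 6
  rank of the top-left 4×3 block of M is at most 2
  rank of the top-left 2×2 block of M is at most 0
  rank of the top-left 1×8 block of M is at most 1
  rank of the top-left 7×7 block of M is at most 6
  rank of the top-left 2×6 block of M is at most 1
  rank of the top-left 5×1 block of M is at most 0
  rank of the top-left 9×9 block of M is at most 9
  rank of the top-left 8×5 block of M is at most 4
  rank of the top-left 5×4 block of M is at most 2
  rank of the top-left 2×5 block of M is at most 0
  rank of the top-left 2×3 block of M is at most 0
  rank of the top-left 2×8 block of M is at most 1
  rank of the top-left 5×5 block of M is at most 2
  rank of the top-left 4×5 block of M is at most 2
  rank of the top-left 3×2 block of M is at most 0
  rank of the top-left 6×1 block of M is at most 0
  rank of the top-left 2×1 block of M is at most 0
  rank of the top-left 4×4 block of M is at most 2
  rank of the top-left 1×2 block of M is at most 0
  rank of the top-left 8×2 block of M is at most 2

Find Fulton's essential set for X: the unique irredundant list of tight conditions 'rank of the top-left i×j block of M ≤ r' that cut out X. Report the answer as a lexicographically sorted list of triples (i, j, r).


Rank table r_w(9×9) implied by the 22 constraints:

  i=1: 0 | 0 | 0 | 0 | 0 | 1 | 1 | 1 | 1
  i=2: 0 | 0 | 0 | 0 | 0 | 1 | 1 | 1 | 2
  i=3: 0 | 0 | 1 | 1 | 1 | 2 | 2 | 2 | 3
  i=4: 0 | 1 | 2 | 2 | 2 | 3 | 3 | 3 | 4
  i=5: 0 | 1 | 2 | 2 | 2 | 3 | 4 | 4 | 5
  i=6: 0 | 1 | 2 | 3 | 3 | 4 | 5 | 5 | 6
  i=7: 1 | 2 | 3 | 4 | 4 | 5 | 6 | 6 | 7
  i=8: 1 | 2 | 3 | 4 | 4 | 5 | 6 | 7 | 8
  i=9: 1 | 2 | 3 | 4 | 5 | 6 | 7 | 8 | 9

the unique w with this rank table is (6, 9, 3, 2, 7, 4, 1, 8, 5).

6 SE-corners of the 20-cell Rothe diagram give Ess(w):

[(2, 5, 0), (2, 8, 1), (3, 2, 0), (5, 5, 2), (6, 1, 0), (8, 5, 4)]


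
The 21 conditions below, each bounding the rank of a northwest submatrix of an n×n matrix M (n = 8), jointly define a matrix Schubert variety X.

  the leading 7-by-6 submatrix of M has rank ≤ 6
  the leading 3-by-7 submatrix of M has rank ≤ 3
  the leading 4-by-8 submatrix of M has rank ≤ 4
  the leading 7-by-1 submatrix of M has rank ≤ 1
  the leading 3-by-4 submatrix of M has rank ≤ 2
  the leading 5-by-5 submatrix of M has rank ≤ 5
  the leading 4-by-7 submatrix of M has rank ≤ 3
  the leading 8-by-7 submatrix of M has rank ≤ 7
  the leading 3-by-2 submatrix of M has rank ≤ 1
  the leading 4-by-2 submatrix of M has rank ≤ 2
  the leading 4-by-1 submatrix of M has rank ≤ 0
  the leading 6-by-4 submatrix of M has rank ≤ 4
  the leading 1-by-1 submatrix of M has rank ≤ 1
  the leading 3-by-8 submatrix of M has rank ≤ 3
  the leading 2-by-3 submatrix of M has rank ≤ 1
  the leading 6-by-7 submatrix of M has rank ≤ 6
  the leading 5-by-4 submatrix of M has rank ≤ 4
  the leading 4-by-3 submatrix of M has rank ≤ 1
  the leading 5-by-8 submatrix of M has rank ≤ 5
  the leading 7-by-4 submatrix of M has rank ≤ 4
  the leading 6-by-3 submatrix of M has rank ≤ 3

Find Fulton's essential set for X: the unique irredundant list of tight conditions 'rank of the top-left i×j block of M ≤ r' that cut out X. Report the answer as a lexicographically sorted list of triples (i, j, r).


The tightest implied rank at each (i,j), from the 21 conditions:

  i=1: 0, 1, 1, 1, 1, 1, 1, 1
  i=2: 0, 1, 1, 2, 2, 2, 2, 2
  i=3: 0, 1, 1, 2, 3, 3, 3, 3
  i=4: 0, 1, 1, 2, 3, 3, 3, 4
  i=5: 1, 2, 2, 3, 4, 4, 4, 5
  i=6: 1, 2, 3, 4, 5, 5, 5, 6
  i=7: 1, 2, 3, 4, 5, 6, 6, 7
  i=8: 1, 2, 3, 4, 5, 6, 7, 8

reading off 1-entries of Δ²R: w = (2, 4, 5, 8, 1, 3, 6, 7).

3 SE-corners of the 9-cell Rothe diagram give Ess(w):

[(4, 1, 0), (4, 3, 1), (4, 7, 3)]
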